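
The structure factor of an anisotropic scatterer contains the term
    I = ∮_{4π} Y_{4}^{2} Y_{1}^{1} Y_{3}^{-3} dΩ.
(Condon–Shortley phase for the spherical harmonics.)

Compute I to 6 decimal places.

Rules hold: Σm=0, L=8 even, 3≤3≤5.
N = 9·3·7 = 189
Δ = 2!·6!·0!/9! = 1/252
Racah Σ t=1..1: t=1:−1/36 = -1/36
⇒ 3j(4 1 3; 0 0 0)² = 4/63, sgn +1
Racah Σ t=2..2: t=2:+1/1440 = 1/1440
⇒ 3j(4 1 3; 2 1 -3)² = 1/252, sgn +1
4πI² = N·(3j₀)²·(3jₘ)² = 1/21
I = +1·√(0.047619/4π) = 0.06155813

0.061558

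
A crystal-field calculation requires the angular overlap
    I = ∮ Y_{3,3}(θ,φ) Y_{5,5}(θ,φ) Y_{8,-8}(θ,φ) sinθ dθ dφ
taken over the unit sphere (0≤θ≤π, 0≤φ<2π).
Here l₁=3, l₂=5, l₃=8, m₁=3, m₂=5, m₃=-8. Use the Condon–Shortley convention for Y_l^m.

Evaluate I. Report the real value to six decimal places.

m-sum 0 ✓  L=16 even ✓  2≤8≤8 ✓
Π(2lᵢ+1) = 7×11×17 = 1309
triangle coeff Δ(3,5,8) = 1/136136
Σ_t [0,0]: t=0:+1/518400 = 1/518400
(3j)²=56/2431 [(3 5 8; 0 0 0)], sign=+1
Σ_t [0,0]: t=0:+1/2612736000 = 1/2612736000
(3j)²=1/17 [(3 5 8; 3 5 -8)], sign=+1
⇒ 4πI² = 392/221
I = (+1)√(392/221/(4π)) = 0.37570067

0.375701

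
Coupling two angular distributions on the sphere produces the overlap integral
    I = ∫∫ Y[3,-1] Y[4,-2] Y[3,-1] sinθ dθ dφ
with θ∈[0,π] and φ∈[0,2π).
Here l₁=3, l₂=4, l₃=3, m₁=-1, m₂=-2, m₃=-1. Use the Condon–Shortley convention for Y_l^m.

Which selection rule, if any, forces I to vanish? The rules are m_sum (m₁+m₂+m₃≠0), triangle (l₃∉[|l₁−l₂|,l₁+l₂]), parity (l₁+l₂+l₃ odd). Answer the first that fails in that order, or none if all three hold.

m_sum

m₁+m₂+m₃ = -1 − 2 − 1 = -4  ✗
triangle: |3−4|=1 ≤ l₃=3 ≤ 3+4=7
parity: l₁+l₂+l₃ = 10 is even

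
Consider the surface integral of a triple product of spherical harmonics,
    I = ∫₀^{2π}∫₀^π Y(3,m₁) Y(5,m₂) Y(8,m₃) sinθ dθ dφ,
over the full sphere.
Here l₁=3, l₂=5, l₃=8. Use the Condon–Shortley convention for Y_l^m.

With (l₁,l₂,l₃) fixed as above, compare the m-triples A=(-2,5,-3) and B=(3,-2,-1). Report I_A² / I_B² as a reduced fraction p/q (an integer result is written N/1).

l's match ⇒ only the (l;m) 3-j factors differ between A and B.
A: triangle coeff Δ(3,5,8) = 1/136136; Σ_t [0,0]: t=0:+1/435456000 = 1/435456000; (3j)²=1/12376 [(3 5 8; -2 5 -3)], sign=-1
B: triangle coeff Δ(3,5,8) = 1/136136; Σ_t [0,0]: t=0:+1/21772800 = 1/21772800; (3j)²=3/4862 [(3 5 8; 3 -2 -1)], sign=-1
I_A²/I_B² = (1/12376)/(3/4862) = 11/84

11/84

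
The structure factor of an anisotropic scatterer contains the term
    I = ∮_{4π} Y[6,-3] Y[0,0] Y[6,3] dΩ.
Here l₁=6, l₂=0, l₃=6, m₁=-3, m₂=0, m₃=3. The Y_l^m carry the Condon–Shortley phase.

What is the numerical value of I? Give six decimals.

-0.282095

m-sum 0 ✓  L=12 even ✓  6≤6≤6 ✓
Π(2lᵢ+1) = 13×1×13 = 169
triangle coeff Δ(6,0,6) = 1/13
Σ_t [0,0]: t=0:+1/518400 = 1/518400
(3j)²=1/13 [(6 0 6; 0 0 0)], sign=+1
Σ_t [0,0]: t=0:+1/2177280 = 1/2177280
(3j)²=1/13 [(6 0 6; -3 0 3)], sign=-1
⇒ 4πI² = 1/1
I = (-1)√(1/1/(4π)) = -0.28209479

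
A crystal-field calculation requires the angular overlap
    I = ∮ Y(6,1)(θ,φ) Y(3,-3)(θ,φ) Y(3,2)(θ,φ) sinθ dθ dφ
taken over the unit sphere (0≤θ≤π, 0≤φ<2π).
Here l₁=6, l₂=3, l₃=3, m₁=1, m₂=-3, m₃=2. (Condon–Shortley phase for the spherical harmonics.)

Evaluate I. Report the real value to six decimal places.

-0.031364

m-sum 0 ✓  L=12 even ✓  3≤3≤9 ✓
Π(2lᵢ+1) = 13×7×7 = 637
triangle coeff Δ(6,3,3) = 1/12012
Σ_t [3,3]: t=3:−1/1296 = -1/1296
(3j)²=100/3003 [(6 3 3; 0 0 0)], sign=+1
Σ_t [0,0]: t=0:+1/86400 = 1/86400
(3j)²=1/1716 [(6 3 3; 1 -3 2)], sign=-1
⇒ 4πI² = 175/14157
I = (-1)√(175/14157/(4π)) = -0.03136379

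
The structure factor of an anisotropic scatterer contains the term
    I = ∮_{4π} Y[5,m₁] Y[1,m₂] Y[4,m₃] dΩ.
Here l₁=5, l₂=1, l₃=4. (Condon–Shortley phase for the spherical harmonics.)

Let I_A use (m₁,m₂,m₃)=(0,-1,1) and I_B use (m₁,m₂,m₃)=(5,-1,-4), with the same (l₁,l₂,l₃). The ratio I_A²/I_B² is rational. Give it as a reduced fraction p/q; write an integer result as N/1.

2/9

Same 5,1,4: normalisation and zero-m 3j drop out of the ratio.
A: Δ: 2! 8! 0! / 11! → 1/495; sum: t=0:+1/1440 = 1/1440; 3j²(5 1 4; 0 -1 1) = Δ·Π!·Σ² = 2/99  (sign -1)
B: Δ: 2! 8! 0! / 11! → 1/495; sum: t=0:+1/80640 = 1/80640; 3j²(5 1 4; 5 -1 -4) = Δ·Π!·Σ² = 1/11  (sign +1)
I_A²/I_B² = (2/99)/(1/11) = 2/9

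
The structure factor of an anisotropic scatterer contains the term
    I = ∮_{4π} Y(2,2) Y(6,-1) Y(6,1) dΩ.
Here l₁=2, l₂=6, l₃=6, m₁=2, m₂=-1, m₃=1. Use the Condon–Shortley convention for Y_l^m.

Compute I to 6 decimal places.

0.000000

Σmᵢ = 2 ≠ 0, so the φ-integral vanishes; I = 0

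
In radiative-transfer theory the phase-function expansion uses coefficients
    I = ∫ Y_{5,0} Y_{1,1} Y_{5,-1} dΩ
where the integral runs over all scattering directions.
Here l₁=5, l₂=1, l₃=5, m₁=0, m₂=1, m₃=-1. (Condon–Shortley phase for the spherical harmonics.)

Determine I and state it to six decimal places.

l₁+l₂+l₃=11 is odd: 3j(l;000)=0 ⇒ I=0

0.000000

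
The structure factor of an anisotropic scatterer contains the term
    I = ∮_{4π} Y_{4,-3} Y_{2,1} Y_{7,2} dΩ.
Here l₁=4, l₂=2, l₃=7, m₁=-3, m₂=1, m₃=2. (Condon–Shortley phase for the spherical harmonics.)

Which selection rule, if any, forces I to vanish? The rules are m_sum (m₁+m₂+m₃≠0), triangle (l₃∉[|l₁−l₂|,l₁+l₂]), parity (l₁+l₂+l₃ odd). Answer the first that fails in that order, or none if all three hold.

triangle

Σmᵢ = 0  ✓
l₃∈[|l₁−l₂|,l₁+l₂]=[2,6], have l₃=7  ✗
Σlᵢ = 13 ⇒ odd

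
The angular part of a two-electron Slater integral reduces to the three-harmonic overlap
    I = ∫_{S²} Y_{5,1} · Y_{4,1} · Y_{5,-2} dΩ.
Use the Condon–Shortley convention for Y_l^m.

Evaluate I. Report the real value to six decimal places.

Rules hold: Σm=0, L=14 even, 1≤5≤9.
N = 11·9·11 = 1089
Δ = 4!·6!·4!/15! = 1/3153150
Racah Σ t=0..4: t=0:+1/69120 t=1:−1/1728 t=2:+1/576 t=3:−1/1728 t=4:+1/69120 = 7/11520
⇒ 3j(5 4 5; 0 0 0)² = 2/143, sgn -1
Racah Σ t=1..4: t=1:−1/5184 t=2:+1/1152 t=3:−1/2880 t=4:+1/103680 = 7/20736
⇒ 3j(5 4 5; 1 1 -2)² = 35/2574, sgn -1
4πI² = N·(3j₀)²·(3jₘ)² = 35/169
I = +1·√(0.207101/4π) = 0.12837656

0.128377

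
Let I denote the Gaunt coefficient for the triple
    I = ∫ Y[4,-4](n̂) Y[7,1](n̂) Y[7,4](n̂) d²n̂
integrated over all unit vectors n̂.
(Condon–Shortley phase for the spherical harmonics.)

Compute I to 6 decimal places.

0.000000

m-sum = -4 + 1 + 4 = 1 ≠ 0 ⇒ I = 0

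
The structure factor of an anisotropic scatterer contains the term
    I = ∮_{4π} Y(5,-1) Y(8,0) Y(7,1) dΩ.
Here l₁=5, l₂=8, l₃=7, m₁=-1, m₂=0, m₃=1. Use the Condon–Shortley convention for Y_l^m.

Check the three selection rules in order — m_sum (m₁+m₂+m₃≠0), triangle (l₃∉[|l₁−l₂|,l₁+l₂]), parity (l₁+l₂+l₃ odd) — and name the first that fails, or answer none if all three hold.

none

Σmᵢ = 0  ✓
l₃∈[|l₁−l₂|,l₁+l₂]=[3,13], have l₃=7  ✓
Σlᵢ = 20 ⇒ even  ✓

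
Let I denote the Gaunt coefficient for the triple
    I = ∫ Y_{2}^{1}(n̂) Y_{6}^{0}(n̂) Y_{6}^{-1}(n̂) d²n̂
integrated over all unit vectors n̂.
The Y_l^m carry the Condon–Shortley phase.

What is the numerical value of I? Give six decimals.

Checks pass: Σm=0; 14 even; l₃=6∈[4,8].
(2·2+1)(2·6+1)(2·6+1) = 845
Δ: 2! 2! 10! / 15! → 1/90090
sum: t=0:+1/69120 t=1:−1/14400 t=2:+1/69120 = -7/172800
3j²(2 6 6; 0 0 0) = Δ·Π!·Σ² = 14/715  (sign -1)
sum: t=0:+1/34560 t=1:−1/28800 = -1/172800
3j²(2 6 6; 1 0 -1) = Δ·Π!·Σ² = 1/1430  (sign +1)
combine: 4πI² = 845·14/715·1/1430 = 7/605
take √, sign -1: I = -0.03034355

-0.030344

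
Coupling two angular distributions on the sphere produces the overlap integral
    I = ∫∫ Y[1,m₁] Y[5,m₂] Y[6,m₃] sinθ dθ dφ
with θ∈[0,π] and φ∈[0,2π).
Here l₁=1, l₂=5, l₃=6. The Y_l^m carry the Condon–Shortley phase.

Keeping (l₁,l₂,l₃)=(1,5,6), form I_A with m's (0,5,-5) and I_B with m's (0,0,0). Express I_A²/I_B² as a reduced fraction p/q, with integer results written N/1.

11/36

l's match ⇒ only the (l;m) 3-j factors differ between A and B.
A: triangle coeff Δ(1,5,6) = 1/858; Σ_t [0,0]: t=0:+1/3628800 = 1/3628800; (3j)²=1/78 [(1 5 6; 0 5 -5)], sign=-1
B: triangle coeff Δ(1,5,6) = 1/858; Σ_t [0,0]: t=0:+1/14400 = 1/14400; (3j)²=6/143 [(1 5 6; 0 0 0)], sign=+1
I_A²/I_B² = (1/78)/(6/143) = 11/36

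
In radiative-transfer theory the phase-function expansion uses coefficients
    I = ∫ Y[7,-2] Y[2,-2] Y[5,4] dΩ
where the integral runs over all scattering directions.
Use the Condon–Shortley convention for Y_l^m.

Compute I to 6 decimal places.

Checks pass: Σm=0; 14 even; l₃=5∈[5,9].
(2·7+1)(2·2+1)(2·5+1) = 825
Δ: 4! 10! 0! / 15! → 1/15015
sum: t=2:+1/57600 = 1/57600
3j²(7 2 5; 0 0 0) = Δ·Π!·Σ² = 21/715  (sign -1)
sum: t=0:+1/8709120 = 1/8709120
3j²(7 2 5; -2 -2 4) = Δ·Π!·Σ² = 1/3003  (sign -1)
combine: 4πI² = 825·21/715·1/3003 = 15/1859
take √, sign +1: I = 0.02533967

0.025340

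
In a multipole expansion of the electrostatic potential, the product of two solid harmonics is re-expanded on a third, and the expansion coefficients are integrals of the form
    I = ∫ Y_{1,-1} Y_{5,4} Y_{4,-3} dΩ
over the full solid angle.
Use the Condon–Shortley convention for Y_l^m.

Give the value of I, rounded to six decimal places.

m-sum 0 ✓  L=10 even ✓  4≤4≤6 ✓
Π(2lᵢ+1) = 3×11×9 = 297
triangle coeff Δ(1,5,4) = 1/495
Σ_t [1,1]: t=1:−1/576 = -1/576
(3j)²=5/99 [(1 5 4; 0 0 0)], sign=-1
Σ_t [2,2]: t=2:+1/10080 = 1/10080
(3j)²=4/55 [(1 5 4; -1 4 -3)], sign=-1
⇒ 4πI² = 12/11
I = (+1)√(12/11/(4π)) = 0.29463840

0.294638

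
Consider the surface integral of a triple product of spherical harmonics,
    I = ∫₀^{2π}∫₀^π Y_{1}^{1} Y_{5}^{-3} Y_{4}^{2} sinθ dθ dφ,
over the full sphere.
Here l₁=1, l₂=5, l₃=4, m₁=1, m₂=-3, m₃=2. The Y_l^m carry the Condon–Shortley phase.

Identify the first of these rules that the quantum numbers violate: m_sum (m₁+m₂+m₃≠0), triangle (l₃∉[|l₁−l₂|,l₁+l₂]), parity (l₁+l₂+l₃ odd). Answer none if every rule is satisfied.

none

azimuthal sum: 1 − 3 + 2 = 0  ✓
4 ≤ 4 ≤ 6 (triangle on l)  ✓
L = 1 + 5 + 4 = 10 (even)  ✓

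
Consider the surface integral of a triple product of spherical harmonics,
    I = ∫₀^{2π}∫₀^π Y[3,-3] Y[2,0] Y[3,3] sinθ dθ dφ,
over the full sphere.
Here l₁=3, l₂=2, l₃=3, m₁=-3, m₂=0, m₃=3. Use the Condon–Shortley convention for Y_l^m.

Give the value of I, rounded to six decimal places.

m-sum 0 ✓  L=8 even ✓  1≤3≤5 ✓
Π(2lᵢ+1) = 7×5×7 = 245
triangle coeff Δ(3,2,3) = 1/3780
Σ_t [0,2]: t=0:+1/24 t=1:−1/4 t=2:+1/24 = -1/6
(3j)²=4/105 [(3 2 3; 0 0 0)], sign=+1
Σ_t [2,2]: t=2:+1/96 = 1/96
(3j)²=5/84 [(3 2 3; -3 0 3)], sign=+1
⇒ 4πI² = 5/9
I = (+1)√(5/9/(4π)) = 0.21026104

0.210261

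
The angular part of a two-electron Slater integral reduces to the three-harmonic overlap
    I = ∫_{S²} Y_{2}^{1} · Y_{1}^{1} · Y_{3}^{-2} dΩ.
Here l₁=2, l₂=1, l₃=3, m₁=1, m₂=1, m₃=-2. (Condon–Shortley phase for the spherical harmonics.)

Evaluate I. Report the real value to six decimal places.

0.261169

Checks pass: Σm=0; 6 even; l₃=3∈[1,3].
(2·2+1)(2·1+1)(2·3+1) = 105
Δ: 0! 4! 2! / 7! → 1/105
sum: t=0:+1/4 = 1/4
3j²(2 1 3; 0 0 0) = Δ·Π!·Σ² = 3/35  (sign -1)
sum: t=0:+1/12 = 1/12
3j²(2 1 3; 1 1 -2) = Δ·Π!·Σ² = 2/21  (sign -1)
combine: 4πI² = 105·3/35·2/21 = 6/7
take √, sign +1: I = 0.26116903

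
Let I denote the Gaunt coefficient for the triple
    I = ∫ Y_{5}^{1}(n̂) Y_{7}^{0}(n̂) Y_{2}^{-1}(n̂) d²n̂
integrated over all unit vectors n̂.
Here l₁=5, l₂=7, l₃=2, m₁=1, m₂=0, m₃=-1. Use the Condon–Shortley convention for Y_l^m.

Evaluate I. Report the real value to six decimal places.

0.177378

m-sum 0 ✓  L=14 even ✓  2≤2≤12 ✓
Π(2lᵢ+1) = 11×15×5 = 825
triangle coeff Δ(5,7,2) = 1/15015
Σ_t [5,5]: t=5:−1/57600 = -1/57600
(3j)²=21/715 [(5 7 2; 0 0 0)], sign=-1
Σ_t [4,4]: t=4:+1/103680 = 1/103680
(3j)²=7/429 [(5 7 2; 1 0 -1)], sign=-1
⇒ 4πI² = 735/1859
I = (+1)√(735/1859/(4π)) = 0.17737771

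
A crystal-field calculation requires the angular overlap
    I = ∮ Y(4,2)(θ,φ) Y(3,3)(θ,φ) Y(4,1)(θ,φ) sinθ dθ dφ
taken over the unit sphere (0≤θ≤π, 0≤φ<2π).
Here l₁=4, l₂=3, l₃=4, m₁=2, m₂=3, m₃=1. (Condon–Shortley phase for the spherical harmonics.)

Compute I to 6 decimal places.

Σmᵢ = 6 ≠ 0, so the φ-integral vanishes; I = 0

0.000000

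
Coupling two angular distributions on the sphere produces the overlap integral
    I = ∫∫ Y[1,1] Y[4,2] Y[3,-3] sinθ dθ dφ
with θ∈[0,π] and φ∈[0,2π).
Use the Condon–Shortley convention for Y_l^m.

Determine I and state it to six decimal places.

Checks pass: Σm=0; 8 even; l₃=3∈[3,5].
(2·1+1)(2·4+1)(2·3+1) = 189
Δ: 2! 0! 6! / 9! → 1/252
sum: t=1:−1/36 = -1/36
3j²(1 4 3; 0 0 0) = Δ·Π!·Σ² = 4/63  (sign +1)
sum: t=0:+1/1440 = 1/1440
3j²(1 4 3; 1 2 -3) = Δ·Π!·Σ² = 1/252  (sign +1)
combine: 4πI² = 189·4/63·1/252 = 1/21
take √, sign +1: I = 0.06155813

0.061558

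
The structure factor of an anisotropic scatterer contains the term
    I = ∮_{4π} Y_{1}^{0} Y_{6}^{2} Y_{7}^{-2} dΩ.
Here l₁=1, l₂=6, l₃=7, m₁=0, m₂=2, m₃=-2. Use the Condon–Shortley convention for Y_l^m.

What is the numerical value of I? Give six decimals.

0.234717

Checks pass: Σm=0; 14 even; l₃=7∈[5,7].
(2·1+1)(2·6+1)(2·7+1) = 585
Δ: 0! 2! 12! / 15! → 1/1365
sum: t=0:+1/518400 = 1/518400
3j²(1 6 7; 0 0 0) = Δ·Π!·Σ² = 7/195  (sign -1)
sum: t=0:+1/967680 = 1/967680
3j²(1 6 7; 0 2 -2) = Δ·Π!·Σ² = 3/91  (sign -1)
combine: 4πI² = 585·7/195·3/91 = 9/13
take √, sign +1: I = 0.23471705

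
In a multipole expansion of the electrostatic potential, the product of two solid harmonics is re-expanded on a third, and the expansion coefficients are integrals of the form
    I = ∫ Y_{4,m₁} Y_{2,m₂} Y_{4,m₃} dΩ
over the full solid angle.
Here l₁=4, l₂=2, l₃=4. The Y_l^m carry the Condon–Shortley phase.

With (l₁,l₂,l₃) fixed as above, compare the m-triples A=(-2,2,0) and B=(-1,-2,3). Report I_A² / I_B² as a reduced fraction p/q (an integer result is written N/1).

l's match ⇒ only the (l;m) 3-j factors differ between A and B.
A: triangle coeff Δ(4,2,4) = 1/13860; Σ_t [2,2]: t=2:+1/192 = 1/192; (3j)²=3/77 [(4 2 4; -2 2 0)], sign=+1
B: triangle coeff Δ(4,2,4) = 1/13860; Σ_t [0,0]: t=0:+1/480 = 1/480; (3j)²=3/110 [(4 2 4; -1 -2 3)], sign=-1
I_A²/I_B² = (3/77)/(3/110) = 10/7

10/7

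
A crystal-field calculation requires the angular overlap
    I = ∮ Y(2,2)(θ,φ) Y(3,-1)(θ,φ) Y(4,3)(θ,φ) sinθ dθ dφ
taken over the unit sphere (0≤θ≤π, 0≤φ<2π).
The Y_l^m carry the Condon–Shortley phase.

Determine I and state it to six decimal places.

0.000000

2 − 1 + 3 = 4 ≠ 0: azimuthal integral kills it; I = 0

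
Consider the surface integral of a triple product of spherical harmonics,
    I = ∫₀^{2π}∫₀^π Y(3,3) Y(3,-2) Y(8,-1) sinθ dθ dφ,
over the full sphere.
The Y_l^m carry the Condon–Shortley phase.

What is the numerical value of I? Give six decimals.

|3−3|≤8≤3+3 violated ⇒ I = 0

0.000000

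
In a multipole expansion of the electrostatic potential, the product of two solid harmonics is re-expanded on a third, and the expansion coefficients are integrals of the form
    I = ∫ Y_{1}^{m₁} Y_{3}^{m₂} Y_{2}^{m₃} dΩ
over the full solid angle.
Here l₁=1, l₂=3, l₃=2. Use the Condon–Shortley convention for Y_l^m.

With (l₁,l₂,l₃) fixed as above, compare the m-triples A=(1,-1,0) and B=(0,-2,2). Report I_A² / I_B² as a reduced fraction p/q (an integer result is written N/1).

6/5

Shared (l₁,l₂,l₃)=(1,3,2): N and (l;000)² cancel in I_A²/I_B².
A: Δ = 2!·0!·4!/7! = 1/105; Racah Σ t=0..0: t=0:+1/8 = 1/8; ⇒ 3j(1 3 2; 1 -1 0)² = 2/35, sgn +1
B: Δ = 2!·0!·4!/7! = 1/105; Racah Σ t=1..1: t=1:−1/24 = -1/24; ⇒ 3j(1 3 2; 0 -2 2)² = 1/21, sgn -1
I_A²/I_B² = (2/35)/(1/21) = 6/5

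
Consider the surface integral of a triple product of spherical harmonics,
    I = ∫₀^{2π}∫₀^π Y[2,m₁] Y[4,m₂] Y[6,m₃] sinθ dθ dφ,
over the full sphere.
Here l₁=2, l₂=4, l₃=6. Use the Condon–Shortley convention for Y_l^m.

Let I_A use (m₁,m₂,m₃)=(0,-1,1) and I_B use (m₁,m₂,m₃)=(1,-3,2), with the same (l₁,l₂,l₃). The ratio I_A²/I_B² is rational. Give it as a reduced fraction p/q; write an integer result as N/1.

Same 2,4,6: normalisation and zero-m 3j drop out of the ratio.
A: Δ: 0! 4! 8! / 13! → 1/6435; sum: t=0:+1/2880 = 1/2880; 3j²(2 4 6; 0 -1 1) = Δ·Π!·Σ² = 14/429  (sign -1)
B: Δ: 0! 4! 8! / 13! → 1/6435; sum: t=0:+1/30240 = 1/30240; 3j²(2 4 6; 1 -3 2) = Δ·Π!·Σ² = 32/6435  (sign +1)
I_A²/I_B² = (14/429)/(32/6435) = 105/16

105/16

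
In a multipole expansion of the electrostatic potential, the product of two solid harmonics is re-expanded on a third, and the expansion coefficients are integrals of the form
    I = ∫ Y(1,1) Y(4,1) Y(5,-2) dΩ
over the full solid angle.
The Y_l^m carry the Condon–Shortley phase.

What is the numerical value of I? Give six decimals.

Rules hold: Σm=0, L=10 even, 3≤5≤5.
N = 3·9·11 = 297
Δ = 0!·2!·8!/11! = 1/495
Racah Σ t=0..0: t=0:+1/576 = 1/576
⇒ 3j(1 4 5; 0 0 0)² = 5/99, sgn -1
Racah Σ t=0..0: t=0:+1/1440 = 1/1440
⇒ 3j(1 4 5; 1 1 -2)² = 7/165, sgn -1
4πI² = N·(3j₀)²·(3jₘ)² = 7/11
I = +1·√(0.636364/4π) = 0.22503380

0.225034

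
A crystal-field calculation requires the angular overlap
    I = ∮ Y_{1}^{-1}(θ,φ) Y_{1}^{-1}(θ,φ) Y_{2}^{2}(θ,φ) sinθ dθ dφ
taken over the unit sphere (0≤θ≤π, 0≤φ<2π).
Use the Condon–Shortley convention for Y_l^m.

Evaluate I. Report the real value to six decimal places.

0.309019

Rules hold: Σm=0, L=4 even, 0≤2≤2.
N = 3·3·5 = 45
Δ = 0!·2!·2!/5! = 1/30
Racah Σ t=0..0: t=0:+1/1 = 1/1
⇒ 3j(1 1 2; 0 0 0)² = 2/15, sgn +1
Racah Σ t=0..0: t=0:+1/4 = 1/4
⇒ 3j(1 1 2; -1 -1 2)² = 1/5, sgn +1
4πI² = N·(3j₀)²·(3jₘ)² = 6/5
I = +1·√(1.2/4π) = 0.30901936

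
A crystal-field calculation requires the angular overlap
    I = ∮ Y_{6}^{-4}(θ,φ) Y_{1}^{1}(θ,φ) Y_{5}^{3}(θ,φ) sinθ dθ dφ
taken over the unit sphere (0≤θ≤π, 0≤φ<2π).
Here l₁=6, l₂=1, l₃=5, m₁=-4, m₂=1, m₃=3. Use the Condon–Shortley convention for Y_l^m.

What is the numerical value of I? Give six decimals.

0.274090

Checks pass: Σm=0; 12 even; l₃=5∈[5,7].
(2·6+1)(2·1+1)(2·5+1) = 429
Δ: 2! 10! 0! / 13! → 1/858
sum: t=1:−1/14400 = -1/14400
3j²(6 1 5; 0 0 0) = Δ·Π!·Σ² = 6/143  (sign +1)
sum: t=2:+1/161280 = 1/161280
3j²(6 1 5; -4 1 3) = Δ·Π!·Σ² = 15/286  (sign +1)
combine: 4πI² = 429·6/143·15/286 = 135/143
take √, sign +1: I = 0.27409047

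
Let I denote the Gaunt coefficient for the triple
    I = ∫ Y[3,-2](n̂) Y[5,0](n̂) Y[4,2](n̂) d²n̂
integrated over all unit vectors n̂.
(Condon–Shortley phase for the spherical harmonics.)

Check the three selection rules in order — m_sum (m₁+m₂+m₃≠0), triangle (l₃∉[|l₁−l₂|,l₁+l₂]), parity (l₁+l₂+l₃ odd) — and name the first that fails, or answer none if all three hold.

Σmᵢ = 0  ✓
l₃∈[|l₁−l₂|,l₁+l₂]=[2,8], have l₃=4  ✓
Σlᵢ = 12 ⇒ even  ✓

none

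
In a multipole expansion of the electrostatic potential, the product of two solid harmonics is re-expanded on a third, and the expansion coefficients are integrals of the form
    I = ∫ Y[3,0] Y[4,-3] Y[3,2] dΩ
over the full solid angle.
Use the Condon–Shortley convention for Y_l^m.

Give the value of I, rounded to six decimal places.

0 − 3 + 2 = -1 ≠ 0: azimuthal integral kills it; I = 0

0.000000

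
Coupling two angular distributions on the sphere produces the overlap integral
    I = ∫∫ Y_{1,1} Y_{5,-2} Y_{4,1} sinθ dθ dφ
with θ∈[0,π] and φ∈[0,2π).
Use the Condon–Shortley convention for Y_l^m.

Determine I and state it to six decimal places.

0.225034

m-sum 0 ✓  L=10 even ✓  4≤4≤6 ✓
Π(2lᵢ+1) = 3×11×9 = 297
triangle coeff Δ(1,5,4) = 1/495
Σ_t [1,1]: t=1:−1/576 = -1/576
(3j)²=5/99 [(1 5 4; 0 0 0)], sign=-1
Σ_t [0,0]: t=0:+1/1440 = 1/1440
(3j)²=7/165 [(1 5 4; 1 -2 1)], sign=-1
⇒ 4πI² = 7/11
I = (+1)√(7/11/(4π)) = 0.22503380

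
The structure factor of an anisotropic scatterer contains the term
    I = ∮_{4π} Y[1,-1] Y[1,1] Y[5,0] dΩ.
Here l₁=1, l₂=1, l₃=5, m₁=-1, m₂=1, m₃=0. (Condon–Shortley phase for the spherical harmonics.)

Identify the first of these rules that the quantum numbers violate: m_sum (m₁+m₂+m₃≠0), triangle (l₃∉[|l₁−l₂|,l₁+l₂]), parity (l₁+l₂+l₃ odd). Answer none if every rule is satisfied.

azimuthal sum: -1 + 1 + 0 = 0  ✓
0 ≤ 5 ≤ 2 (triangle on l)  ✗
L = 1 + 1 + 5 = 7 (odd)

triangle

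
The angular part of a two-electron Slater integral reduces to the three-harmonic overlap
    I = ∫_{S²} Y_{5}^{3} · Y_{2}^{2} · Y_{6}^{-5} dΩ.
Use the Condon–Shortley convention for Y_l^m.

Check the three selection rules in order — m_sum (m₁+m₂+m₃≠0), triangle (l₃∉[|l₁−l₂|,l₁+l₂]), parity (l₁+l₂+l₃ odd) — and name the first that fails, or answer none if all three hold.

Σmᵢ = 0  ✓
l₃∈[|l₁−l₂|,l₁+l₂]=[3,7], have l₃=6  ✓
Σlᵢ = 13 ⇒ odd  ✗

parity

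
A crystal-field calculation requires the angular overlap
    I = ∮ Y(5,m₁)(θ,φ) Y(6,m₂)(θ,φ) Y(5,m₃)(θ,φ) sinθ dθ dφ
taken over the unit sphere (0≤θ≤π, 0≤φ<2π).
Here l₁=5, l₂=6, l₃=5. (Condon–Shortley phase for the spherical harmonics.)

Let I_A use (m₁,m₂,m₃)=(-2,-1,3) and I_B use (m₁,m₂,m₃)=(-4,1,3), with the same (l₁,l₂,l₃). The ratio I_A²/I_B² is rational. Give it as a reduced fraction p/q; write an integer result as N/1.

4/363

l's match ⇒ only the (l;m) 3-j factors differ between A and B.
A: triangle coeff Δ(5,6,5) = 1/28588560; Σ_t [3,5]: t=3:−1/41472 t=4:+1/34560 t=5:−1/345600 = 1/518400; (3j)²=7/36465 [(5 6 5; -2 -1 3)], sign=+1
B: triangle coeff Δ(5,6,5) = 1/28588560; Σ_t [5,6]: t=5:−1/138240 t=6:+1/518400 = -11/2073600; (3j)²=77/4420 [(5 6 5; -4 1 3)], sign=-1
I_A²/I_B² = (7/36465)/(77/4420) = 4/363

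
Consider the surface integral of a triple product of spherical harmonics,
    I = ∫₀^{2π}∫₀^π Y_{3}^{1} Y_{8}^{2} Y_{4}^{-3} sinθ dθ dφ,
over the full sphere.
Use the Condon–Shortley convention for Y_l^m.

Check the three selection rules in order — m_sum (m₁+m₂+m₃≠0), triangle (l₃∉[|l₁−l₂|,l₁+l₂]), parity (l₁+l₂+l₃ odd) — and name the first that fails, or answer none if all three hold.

azimuthal sum: 1 + 2 − 3 = 0  ✓
5 ≤ 4 ≤ 11 (triangle on l)  ✗
L = 3 + 8 + 4 = 15 (odd)

triangle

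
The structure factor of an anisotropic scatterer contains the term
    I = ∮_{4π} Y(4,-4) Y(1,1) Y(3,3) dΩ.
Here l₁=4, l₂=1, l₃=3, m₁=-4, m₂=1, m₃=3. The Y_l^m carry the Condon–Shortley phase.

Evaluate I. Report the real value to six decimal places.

m-sum 0 ✓  L=8 even ✓  3≤3≤5 ✓
Π(2lᵢ+1) = 9×3×7 = 189
triangle coeff Δ(4,1,3) = 1/252
Σ_t [1,1]: t=1:−1/36 = -1/36
(3j)²=4/63 [(4 1 3; 0 0 0)], sign=+1
Σ_t [2,2]: t=2:+1/1440 = 1/1440
(3j)²=1/9 [(4 1 3; -4 1 3)], sign=+1
⇒ 4πI² = 4/3
I = (+1)√(4/3/(4π)) = 0.32573501

0.325735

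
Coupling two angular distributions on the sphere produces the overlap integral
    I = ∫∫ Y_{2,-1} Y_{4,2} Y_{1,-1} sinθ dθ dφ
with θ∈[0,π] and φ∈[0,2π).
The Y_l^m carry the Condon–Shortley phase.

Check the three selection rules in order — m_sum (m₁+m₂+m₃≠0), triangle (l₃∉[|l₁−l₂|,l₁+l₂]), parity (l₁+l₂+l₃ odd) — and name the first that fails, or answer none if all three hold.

triangle

m₁+m₂+m₃ = -1 + 2 − 1 = 0  ✓
triangle: |2−4|=2 ≤ l₃=1 ≤ 2+4=6  ✗
parity: l₁+l₂+l₃ = 7 is odd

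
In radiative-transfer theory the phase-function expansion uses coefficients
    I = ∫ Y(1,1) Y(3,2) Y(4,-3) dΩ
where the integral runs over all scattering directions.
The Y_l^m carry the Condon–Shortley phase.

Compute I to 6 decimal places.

m-sum 0 ✓  L=8 even ✓  2≤4≤4 ✓
Π(2lᵢ+1) = 3×7×9 = 189
triangle coeff Δ(1,3,4) = 1/252
Σ_t [0,0]: t=0:+1/36 = 1/36
(3j)²=4/63 [(1 3 4; 0 0 0)], sign=+1
Σ_t [0,0]: t=0:+1/240 = 1/240
(3j)²=1/12 [(1 3 4; 1 2 -3)], sign=-1
⇒ 4πI² = 1/1
I = (-1)√(1/1/(4π)) = -0.28209479

-0.282095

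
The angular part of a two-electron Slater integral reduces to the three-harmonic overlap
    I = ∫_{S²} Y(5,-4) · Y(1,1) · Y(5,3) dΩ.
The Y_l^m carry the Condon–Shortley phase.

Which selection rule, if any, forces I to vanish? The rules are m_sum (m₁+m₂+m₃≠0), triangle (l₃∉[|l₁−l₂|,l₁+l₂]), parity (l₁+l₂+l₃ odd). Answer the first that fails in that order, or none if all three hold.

Σmᵢ = 0  ✓
l₃∈[|l₁−l₂|,l₁+l₂]=[4,6], have l₃=5  ✓
Σlᵢ = 11 ⇒ odd  ✗

parity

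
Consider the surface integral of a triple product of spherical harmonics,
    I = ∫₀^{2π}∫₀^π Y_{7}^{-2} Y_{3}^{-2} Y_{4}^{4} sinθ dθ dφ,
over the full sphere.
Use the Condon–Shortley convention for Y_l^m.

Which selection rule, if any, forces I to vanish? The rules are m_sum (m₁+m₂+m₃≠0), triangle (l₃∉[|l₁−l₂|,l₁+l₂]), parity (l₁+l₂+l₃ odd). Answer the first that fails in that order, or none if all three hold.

Σmᵢ = 0  ✓
l₃∈[|l₁−l₂|,l₁+l₂]=[4,10], have l₃=4  ✓
Σlᵢ = 14 ⇒ even  ✓

none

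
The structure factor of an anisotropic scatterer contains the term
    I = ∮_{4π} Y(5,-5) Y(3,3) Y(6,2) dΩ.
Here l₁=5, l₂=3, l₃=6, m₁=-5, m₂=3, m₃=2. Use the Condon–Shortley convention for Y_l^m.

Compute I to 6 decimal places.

-0.036034

Checks pass: Σm=0; 14 even; l₃=6∈[2,8].
(2·5+1)(2·3+1)(2·6+1) = 1001
Δ: 2! 8! 4! / 15! → 1/675675
sum: t=0:+1/8640 t=1:−1/2304 t=2:+1/8640 = -7/34560
3j²(5 3 6; 0 0 0) = Δ·Π!·Σ² = 7/429  (sign -1)
sum: t=2:+1/1935360 = 1/1935360
3j²(5 3 6; -5 3 2) = Δ·Π!·Σ² = 1/1001  (sign +1)
combine: 4πI² = 1001·7/429·1/1001 = 7/429
take √, sign -1: I = -0.03603425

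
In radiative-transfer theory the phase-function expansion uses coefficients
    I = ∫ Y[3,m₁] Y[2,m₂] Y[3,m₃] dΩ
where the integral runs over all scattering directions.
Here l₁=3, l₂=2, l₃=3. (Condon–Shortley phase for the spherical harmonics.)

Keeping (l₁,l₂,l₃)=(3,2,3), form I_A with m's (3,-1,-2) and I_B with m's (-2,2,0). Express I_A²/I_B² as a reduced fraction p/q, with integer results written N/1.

Shared (l₁,l₂,l₃)=(3,2,3): N and (l;000)² cancel in I_A²/I_B².
A: Δ = 2!·4!·2!/9! = 1/3780; Racah Σ t=0..0: t=0:+1/48 = 1/48; ⇒ 3j(3 2 3; 3 -1 -2)² = 5/84, sgn -1
B: Δ = 2!·4!·2!/9! = 1/3780; Racah Σ t=2..2: t=2:+1/24 = 1/24; ⇒ 3j(3 2 3; -2 2 0)² = 1/21, sgn -1
I_A²/I_B² = (5/84)/(1/21) = 5/4

5/4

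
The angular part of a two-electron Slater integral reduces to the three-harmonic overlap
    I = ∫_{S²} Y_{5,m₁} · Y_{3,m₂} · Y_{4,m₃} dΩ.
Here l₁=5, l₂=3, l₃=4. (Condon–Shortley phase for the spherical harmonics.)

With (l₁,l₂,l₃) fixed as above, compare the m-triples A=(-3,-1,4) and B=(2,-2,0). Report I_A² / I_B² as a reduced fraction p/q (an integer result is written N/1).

168/25

l's match ⇒ only the (l;m) 3-j factors differ between A and B.
A: triangle coeff Δ(5,3,4) = 1/180180; Σ_t [2,2]: t=2:+1/5760 = 1/5760; (3j)²=56/2145 [(5 3 4; -3 -1 4)], sign=+1
B: triangle coeff Δ(5,3,4) = 1/180180; Σ_t [0,1]: t=0:+1/864 t=1:−1/576 = -1/1728; (3j)²=5/1287 [(5 3 4; 2 -2 0)], sign=-1
I_A²/I_B² = (56/2145)/(5/1287) = 168/25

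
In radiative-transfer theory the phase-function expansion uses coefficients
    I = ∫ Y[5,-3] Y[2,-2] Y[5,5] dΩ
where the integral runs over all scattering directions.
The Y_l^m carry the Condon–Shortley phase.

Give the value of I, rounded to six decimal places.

Checks pass: Σm=0; 12 even; l₃=5∈[3,7].
(2·5+1)(2·2+1)(2·5+1) = 605
Δ: 2! 8! 2! / 13! → 1/38610
sum: t=0:+1/2880 t=1:−1/576 t=2:+1/2880 = -1/960
3j²(5 2 5; 0 0 0) = Δ·Π!·Σ² = 10/429  (sign +1)
sum: t=0:+1/161280 = 1/161280
3j²(5 2 5; -3 -2 5) = Δ·Π!·Σ² = 1/143  (sign +1)
combine: 4πI² = 605·10/429·1/143 = 50/507
take √, sign +1: I = 0.08858824

0.088588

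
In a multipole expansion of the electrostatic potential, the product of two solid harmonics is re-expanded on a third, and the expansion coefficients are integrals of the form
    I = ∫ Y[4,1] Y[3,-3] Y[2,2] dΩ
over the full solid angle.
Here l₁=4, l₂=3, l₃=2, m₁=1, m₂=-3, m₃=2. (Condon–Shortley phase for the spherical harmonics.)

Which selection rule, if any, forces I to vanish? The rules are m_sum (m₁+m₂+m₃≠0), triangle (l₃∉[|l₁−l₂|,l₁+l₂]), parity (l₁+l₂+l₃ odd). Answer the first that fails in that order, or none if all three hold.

parity

azimuthal sum: 1 − 3 + 2 = 0  ✓
1 ≤ 2 ≤ 7 (triangle on l)  ✓
L = 4 + 3 + 2 = 9 (odd)  ✗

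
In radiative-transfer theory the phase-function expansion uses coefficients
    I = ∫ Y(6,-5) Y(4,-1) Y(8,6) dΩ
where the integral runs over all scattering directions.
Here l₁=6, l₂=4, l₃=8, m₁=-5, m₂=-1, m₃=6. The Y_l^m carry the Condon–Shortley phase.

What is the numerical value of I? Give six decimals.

-0.110696

Rules hold: Σm=0, L=18 even, 2≤8≤10.
N = 13·9·17 = 1989
Δ = 2!·10!·6!/19! = 1/23279256
Racah Σ t=0..2: t=0:+1/1658880 t=1:−1/518400 t=2:+1/1658880 = -1/1382400
⇒ 3j(6 4 8; 0 0 0)² = 504/46189, sgn -1
Racah Σ t=1..2: t=1:−1/174182400 t=2:+1/87091200 = 1/174182400
⇒ 3j(6 4 8; -5 -1 6)² = 55/7752, sgn +1
4πI² = N·(3j₀)²·(3jₘ)² = 945/6137
I = -1·√(0.153984/4π) = -0.11069625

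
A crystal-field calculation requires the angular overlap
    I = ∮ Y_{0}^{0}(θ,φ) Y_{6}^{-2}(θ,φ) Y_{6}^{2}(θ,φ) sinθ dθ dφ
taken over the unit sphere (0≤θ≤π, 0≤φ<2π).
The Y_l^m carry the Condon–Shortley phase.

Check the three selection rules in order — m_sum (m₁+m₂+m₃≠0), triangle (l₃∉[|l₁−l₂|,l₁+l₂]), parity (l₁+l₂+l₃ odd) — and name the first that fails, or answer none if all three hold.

azimuthal sum: 0 − 2 + 2 = 0  ✓
6 ≤ 6 ≤ 6 (triangle on l)  ✓
L = 0 + 6 + 6 = 12 (even)  ✓

none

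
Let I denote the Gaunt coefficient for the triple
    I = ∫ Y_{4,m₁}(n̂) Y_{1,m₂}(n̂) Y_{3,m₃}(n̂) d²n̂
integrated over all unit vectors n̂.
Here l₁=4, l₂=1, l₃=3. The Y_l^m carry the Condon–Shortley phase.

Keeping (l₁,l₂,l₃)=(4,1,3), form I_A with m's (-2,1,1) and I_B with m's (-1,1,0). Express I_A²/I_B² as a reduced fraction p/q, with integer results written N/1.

3/2

Shared (l₁,l₂,l₃)=(4,1,3): N and (l;000)² cancel in I_A²/I_B².
A: Δ = 2!·6!·0!/9! = 1/252; Racah Σ t=2..2: t=2:+1/96 = 1/96; ⇒ 3j(4 1 3; -2 1 1)² = 5/84, sgn +1
B: Δ = 2!·6!·0!/9! = 1/252; Racah Σ t=2..2: t=2:+1/72 = 1/72; ⇒ 3j(4 1 3; -1 1 0)² = 5/126, sgn -1
I_A²/I_B² = (5/84)/(5/126) = 3/2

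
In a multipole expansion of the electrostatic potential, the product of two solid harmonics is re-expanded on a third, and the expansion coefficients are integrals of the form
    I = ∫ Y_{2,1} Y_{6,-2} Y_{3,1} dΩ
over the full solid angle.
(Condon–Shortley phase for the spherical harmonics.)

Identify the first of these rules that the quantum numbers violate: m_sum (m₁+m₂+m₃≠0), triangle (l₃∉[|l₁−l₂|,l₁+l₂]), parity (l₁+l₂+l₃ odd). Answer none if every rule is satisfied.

azimuthal sum: 1 − 2 + 1 = 0  ✓
4 ≤ 3 ≤ 8 (triangle on l)  ✗
L = 2 + 6 + 3 = 11 (odd)

triangle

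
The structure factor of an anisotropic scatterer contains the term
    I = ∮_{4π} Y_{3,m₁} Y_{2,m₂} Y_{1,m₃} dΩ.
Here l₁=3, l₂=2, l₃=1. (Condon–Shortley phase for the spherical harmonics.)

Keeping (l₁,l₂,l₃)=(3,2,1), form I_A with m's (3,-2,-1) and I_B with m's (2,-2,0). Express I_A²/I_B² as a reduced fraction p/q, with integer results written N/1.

3/1

Same 3,2,1: normalisation and zero-m 3j drop out of the ratio.
A: Δ: 4! 2! 0! / 7! → 1/105; sum: t=0:+1/48 = 1/48; 3j²(3 2 1; 3 -2 -1) = Δ·Π!·Σ² = 1/7  (sign +1)
B: Δ: 4! 2! 0! / 7! → 1/105; sum: t=0:+1/24 = 1/24; 3j²(3 2 1; 2 -2 0) = Δ·Π!·Σ² = 1/21  (sign -1)
I_A²/I_B² = (1/7)/(1/21) = 3/1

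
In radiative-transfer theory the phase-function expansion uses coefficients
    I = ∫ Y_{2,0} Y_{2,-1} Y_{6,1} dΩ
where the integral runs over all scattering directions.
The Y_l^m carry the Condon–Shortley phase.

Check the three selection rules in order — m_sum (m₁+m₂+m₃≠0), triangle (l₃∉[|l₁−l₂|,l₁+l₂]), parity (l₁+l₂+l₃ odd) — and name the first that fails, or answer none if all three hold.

triangle

Σmᵢ = 0  ✓
l₃∈[|l₁−l₂|,l₁+l₂]=[0,4], have l₃=6  ✗
Σlᵢ = 10 ⇒ even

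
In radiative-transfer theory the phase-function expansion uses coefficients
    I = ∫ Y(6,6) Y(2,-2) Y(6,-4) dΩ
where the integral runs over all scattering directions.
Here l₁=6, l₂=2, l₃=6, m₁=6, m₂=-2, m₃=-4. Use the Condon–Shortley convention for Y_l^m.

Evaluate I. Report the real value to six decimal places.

m-sum 0 ✓  L=14 even ✓  4≤6≤8 ✓
Π(2lᵢ+1) = 13×5×13 = 845
triangle coeff Δ(6,2,6) = 1/90090
Σ_t [0,2]: t=0:+1/69120 t=1:−1/14400 t=2:+1/69120 = -7/172800
(3j)²=14/715 [(6 2 6; 0 0 0)], sign=-1
Σ_t [0,0]: t=0:+1/14515200 = 1/14515200
(3j)²=2/455 [(6 2 6; 6 -2 -4)], sign=+1
⇒ 4πI² = 4/55
I = (-1)√(4/55/(4π)) = -0.07607531

-0.076075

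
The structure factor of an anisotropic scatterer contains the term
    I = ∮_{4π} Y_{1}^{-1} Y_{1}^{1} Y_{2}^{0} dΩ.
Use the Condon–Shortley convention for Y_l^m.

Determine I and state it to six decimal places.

Rules hold: Σm=0, L=4 even, 0≤2≤2.
N = 3·3·5 = 45
Δ = 0!·2!·2!/5! = 1/30
Racah Σ t=0..0: t=0:+1/1 = 1/1
⇒ 3j(1 1 2; 0 0 0)² = 2/15, sgn +1
Racah Σ t=0..0: t=0:+1/4 = 1/4
⇒ 3j(1 1 2; -1 1 0)² = 1/30, sgn +1
4πI² = N·(3j₀)²·(3jₘ)² = 1/5
I = +1·√(0.2/4π) = 0.12615663

0.126157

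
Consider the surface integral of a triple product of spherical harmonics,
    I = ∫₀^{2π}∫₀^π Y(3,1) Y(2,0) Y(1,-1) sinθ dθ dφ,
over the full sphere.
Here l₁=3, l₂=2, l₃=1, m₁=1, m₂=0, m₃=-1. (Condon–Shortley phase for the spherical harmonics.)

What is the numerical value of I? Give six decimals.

Checks pass: Σm=0; 6 even; l₃=1∈[1,5].
(2·3+1)(2·2+1)(2·1+1) = 105
Δ: 4! 2! 0! / 7! → 1/105
sum: t=2:+1/4 = 1/4
3j²(3 2 1; 0 0 0) = Δ·Π!·Σ² = 3/35  (sign -1)
sum: t=2:+1/8 = 1/8
3j²(3 2 1; 1 0 -1) = Δ·Π!·Σ² = 2/35  (sign +1)
combine: 4πI² = 105·3/35·2/35 = 18/35
take √, sign -1: I = -0.20230066

-0.202301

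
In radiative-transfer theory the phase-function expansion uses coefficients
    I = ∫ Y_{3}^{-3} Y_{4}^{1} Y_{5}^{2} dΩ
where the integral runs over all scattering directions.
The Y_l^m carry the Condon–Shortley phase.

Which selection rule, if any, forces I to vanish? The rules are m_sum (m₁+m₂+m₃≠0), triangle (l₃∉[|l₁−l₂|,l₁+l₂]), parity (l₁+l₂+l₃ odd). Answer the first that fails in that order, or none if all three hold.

Σmᵢ = 0  ✓
l₃∈[|l₁−l₂|,l₁+l₂]=[1,7], have l₃=5  ✓
Σlᵢ = 12 ⇒ even  ✓

none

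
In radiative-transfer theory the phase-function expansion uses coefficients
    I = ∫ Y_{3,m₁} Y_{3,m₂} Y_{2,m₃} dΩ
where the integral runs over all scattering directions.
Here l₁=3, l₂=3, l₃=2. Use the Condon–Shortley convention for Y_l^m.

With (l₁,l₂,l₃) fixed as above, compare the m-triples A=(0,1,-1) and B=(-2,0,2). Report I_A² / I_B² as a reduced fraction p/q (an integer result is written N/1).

1/10

Same 3,3,2: normalisation and zero-m 3j drop out of the ratio.
A: Δ: 4! 2! 2! / 9! → 1/3780; sum: t=2:+1/8 t=3:−1/12 = 1/24; 3j²(3 3 2; 0 1 -1) = Δ·Π!·Σ² = 1/210  (sign -1)
B: Δ: 4! 2! 2! / 9! → 1/3780; sum: t=3:−1/24 = -1/24; 3j²(3 3 2; -2 0 2) = Δ·Π!·Σ² = 1/21  (sign -1)
I_A²/I_B² = (1/210)/(1/21) = 1/10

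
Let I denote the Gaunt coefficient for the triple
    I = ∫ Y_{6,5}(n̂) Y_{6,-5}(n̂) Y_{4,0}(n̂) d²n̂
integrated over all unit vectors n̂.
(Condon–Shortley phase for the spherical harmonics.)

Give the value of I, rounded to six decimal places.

0.099563

m-sum 0 ✓  L=16 even ✓  0≤4≤12 ✓
Π(2lᵢ+1) = 13×13×9 = 1521
triangle coeff Δ(6,6,4) = 1/15315300
Σ_t [2,6]: t=2:+1/829440 t=3:−1/25920 t=4:+1/9216 t=5:−1/25920 t=6:+1/829440 = 7/207360
(3j)²=28/2431 [(6 6 4; 0 0 0)], sign=+1
Σ_t [0,1]: t=0:+1/1451520 t=1:−1/2903040 = 1/2903040
(3j)²=11/1547 [(6 6 4; 5 -5 0)], sign=+1
⇒ 4πI² = 36/289
I = (+1)√(36/289/(4π)) = 0.09956287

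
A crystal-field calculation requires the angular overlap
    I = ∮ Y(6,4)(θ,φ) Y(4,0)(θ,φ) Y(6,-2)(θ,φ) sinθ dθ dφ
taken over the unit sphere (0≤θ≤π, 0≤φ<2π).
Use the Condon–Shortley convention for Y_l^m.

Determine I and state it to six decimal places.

0.000000

m-sum = 4 + 0 − 2 = 2 ≠ 0 ⇒ I = 0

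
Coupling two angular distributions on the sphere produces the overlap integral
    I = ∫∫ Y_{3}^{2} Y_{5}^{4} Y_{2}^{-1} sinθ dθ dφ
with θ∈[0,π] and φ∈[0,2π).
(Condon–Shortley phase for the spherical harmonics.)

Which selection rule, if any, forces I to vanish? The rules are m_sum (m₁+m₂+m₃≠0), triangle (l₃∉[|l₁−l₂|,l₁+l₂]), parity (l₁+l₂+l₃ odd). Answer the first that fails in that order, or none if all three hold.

Σmᵢ = 5  ✗
l₃∈[|l₁−l₂|,l₁+l₂]=[2,8], have l₃=2
Σlᵢ = 10 ⇒ even

m_sum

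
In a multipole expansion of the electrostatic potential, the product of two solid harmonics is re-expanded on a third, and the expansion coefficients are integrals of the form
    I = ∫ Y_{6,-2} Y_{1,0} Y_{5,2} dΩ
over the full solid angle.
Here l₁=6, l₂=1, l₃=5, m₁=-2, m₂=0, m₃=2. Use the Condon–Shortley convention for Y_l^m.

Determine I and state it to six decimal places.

0.231133

Checks pass: Σm=0; 12 even; l₃=5∈[5,7].
(2·6+1)(2·1+1)(2·5+1) = 429
Δ: 2! 10! 0! / 13! → 1/858
sum: t=1:−1/14400 = -1/14400
3j²(6 1 5; 0 0 0) = Δ·Π!·Σ² = 6/143  (sign +1)
sum: t=1:−1/30240 = -1/30240
3j²(6 1 5; -2 0 2) = Δ·Π!·Σ² = 16/429  (sign +1)
combine: 4πI² = 429·6/143·16/429 = 96/143
take √, sign +1: I = 0.23113338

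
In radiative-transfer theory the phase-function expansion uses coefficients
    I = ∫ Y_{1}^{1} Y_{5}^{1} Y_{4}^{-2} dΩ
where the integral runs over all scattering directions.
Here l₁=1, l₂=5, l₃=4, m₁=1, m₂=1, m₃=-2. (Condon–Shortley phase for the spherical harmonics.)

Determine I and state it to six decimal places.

Checks pass: Σm=0; 10 even; l₃=4∈[4,6].
(2·1+1)(2·5+1)(2·4+1) = 297
Δ: 2! 0! 8! / 11! → 1/495
sum: t=1:−1/576 = -1/576
3j²(1 5 4; 0 0 0) = Δ·Π!·Σ² = 5/99  (sign -1)
sum: t=0:+1/2880 = 1/2880
3j²(1 5 4; 1 1 -2) = Δ·Π!·Σ² = 2/165  (sign +1)
combine: 4πI² = 297·5/99·2/165 = 2/11
take √, sign -1: I = -0.12028562

-0.120286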